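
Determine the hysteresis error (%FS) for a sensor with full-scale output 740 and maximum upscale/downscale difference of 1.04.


Hysteresis = (max difference / full scale) * 100%.
H = (1.04 / 740) * 100
H = 0.141 %FS

0.141 %FS


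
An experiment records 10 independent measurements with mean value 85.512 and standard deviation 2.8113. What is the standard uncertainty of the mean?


The standard uncertainty for Type A evaluation is u = s / sqrt(n).
u = 2.8113 / sqrt(10)
u = 2.8113 / 3.1623
u = 0.889

0.889


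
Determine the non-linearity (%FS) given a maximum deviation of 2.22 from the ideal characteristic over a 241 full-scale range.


Linearity error = (max deviation / full scale) * 100%.
Linearity = (2.22 / 241) * 100
Linearity = 0.921 %FS

0.921 %FS


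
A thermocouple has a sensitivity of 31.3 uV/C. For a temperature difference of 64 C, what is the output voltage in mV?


The thermocouple output V = sensitivity * dT.
V = 31.3 uV/C * 64 C
V = 2003.2 uV
V = 2.003 mV

2.003 mV


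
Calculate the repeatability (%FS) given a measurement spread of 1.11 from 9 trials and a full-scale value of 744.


Repeatability = (spread / full scale) * 100%.
R = (1.11 / 744) * 100
R = 0.149 %FS

0.149 %FS


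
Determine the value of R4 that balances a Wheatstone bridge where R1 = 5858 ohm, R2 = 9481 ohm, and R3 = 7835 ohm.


At balance: R1*R4 = R2*R3, so R4 = R2*R3/R1.
R4 = 9481 * 7835 / 5858
R4 = 74283635 / 5858
R4 = 12680.72 ohm

12680.72 ohm


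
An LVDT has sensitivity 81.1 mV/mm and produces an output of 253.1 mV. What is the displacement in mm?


Displacement = Vout / sensitivity.
d = 253.1 / 81.1
d = 3.121 mm

3.121 mm


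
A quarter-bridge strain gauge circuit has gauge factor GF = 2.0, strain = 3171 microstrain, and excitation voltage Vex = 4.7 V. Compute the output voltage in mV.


Quarter bridge output: Vout = (GF * epsilon * Vex) / 4.
Vout = (2.0 * 3171e-6 * 4.7) / 4
Vout = 0.0298074 / 4 V
Vout = 0.00745185 V = 7.4518 mV

7.4518 mV


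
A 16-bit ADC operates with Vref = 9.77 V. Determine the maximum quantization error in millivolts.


The maximum quantization error is +/- LSB/2.
LSB = Vref / 2^n = 9.77 / 65536 = 0.00014908 V
Max error = LSB / 2 = 0.00014908 / 2 = 7.454e-05 V
Max error = 0.0745 mV

0.0745 mV


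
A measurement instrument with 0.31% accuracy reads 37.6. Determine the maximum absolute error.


Absolute error = (accuracy% / 100) * reading.
Error = (0.31 / 100) * 37.6
Error = 0.0031 * 37.6
Error = 0.1166

0.1166


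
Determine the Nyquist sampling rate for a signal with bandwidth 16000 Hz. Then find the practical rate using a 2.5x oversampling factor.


By Nyquist theorem, fs_min = 2 * fmax.
fs_min = 2 * 16000 = 32000 Hz
Practical rate = 2.5 * fs_min = 2.5 * 32000 = 80000 Hz

fs_min = 32000 Hz, fs_practical = 80000 Hz


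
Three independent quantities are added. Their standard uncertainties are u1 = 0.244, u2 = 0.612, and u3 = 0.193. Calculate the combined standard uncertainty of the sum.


For a sum of independent quantities, uc = sqrt(u1^2 + u2^2 + u3^2).
uc = sqrt(0.244^2 + 0.612^2 + 0.193^2)
uc = sqrt(0.059536 + 0.374544 + 0.037249)
uc = 0.6865

0.6865


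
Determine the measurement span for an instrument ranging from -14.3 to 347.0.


Span = upper range - lower range.
Span = 347.0 - (-14.3)
Span = 361.3

361.3


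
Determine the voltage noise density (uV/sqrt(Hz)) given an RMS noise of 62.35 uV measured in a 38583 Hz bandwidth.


Noise spectral density = Vrms / sqrt(BW).
NSD = 62.35 / sqrt(38583)
NSD = 62.35 / 196.4256
NSD = 0.3174 uV/sqrt(Hz)

0.3174 uV/sqrt(Hz)


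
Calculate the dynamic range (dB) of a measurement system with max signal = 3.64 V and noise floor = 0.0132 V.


Dynamic range = 20 * log10(Vmax / Vnoise).
DR = 20 * log10(3.64 / 0.0132)
DR = 20 * log10(275.76)
DR = 48.81 dB

48.81 dB


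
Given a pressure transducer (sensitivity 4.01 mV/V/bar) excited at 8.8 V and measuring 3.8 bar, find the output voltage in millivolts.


Output = sensitivity * Vex * P.
Vout = 4.01 * 8.8 * 3.8
Vout = 35.288 * 3.8
Vout = 134.09 mV

134.09 mV


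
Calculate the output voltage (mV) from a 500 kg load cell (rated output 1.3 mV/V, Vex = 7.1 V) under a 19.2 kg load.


Vout = rated_output * Vex * (load / capacity).
Vout = 1.3 * 7.1 * (19.2 / 500)
Vout = 1.3 * 7.1 * 0.0384
Vout = 0.354 mV

0.354 mV


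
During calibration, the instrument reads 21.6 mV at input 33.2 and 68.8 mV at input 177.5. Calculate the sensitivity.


Sensitivity = (y2 - y1) / (x2 - x1).
S = (68.8 - 21.6) / (177.5 - 33.2)
S = 47.2 / 144.3
S = 0.3271 mV/unit

0.3271 mV/unit


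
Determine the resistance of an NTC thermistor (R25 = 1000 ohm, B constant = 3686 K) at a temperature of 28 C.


NTC thermistor equation: Rt = R25 * exp(B * (1/T - 1/T25)).
T in Kelvin: 301.15 K, T25 = 298.15 K
1/T - 1/T25 = 1/301.15 - 1/298.15 = -3.341e-05
B * (1/T - 1/T25) = 3686 * -3.341e-05 = -0.1232
Rt = 1000 * exp(-0.1232) = 884.1 ohm

884.1 ohm


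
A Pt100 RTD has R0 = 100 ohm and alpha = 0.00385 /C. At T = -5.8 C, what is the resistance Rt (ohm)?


The RTD equation: Rt = R0 * (1 + alpha * T).
Rt = 100 * (1 + 0.00385 * -5.8)
Rt = 100 * (1 + -0.02233)
Rt = 100 * 0.97767
Rt = 97.767 ohm

97.767 ohm


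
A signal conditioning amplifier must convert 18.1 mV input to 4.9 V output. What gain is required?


Gain = Vout / Vin (converting to same units).
G = 4.9 V / 18.1 mV
G = 4900.0 mV / 18.1 mV
G = 270.72

270.72


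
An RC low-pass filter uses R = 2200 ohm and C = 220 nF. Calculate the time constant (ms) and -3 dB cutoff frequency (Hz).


Time constant: tau = R * C.
tau = 2200 * 2.20e-07 = 0.000484 s
tau = 0.484 ms
Cutoff frequency: fc = 1 / (2*pi*R*C).
fc = 1 / (2*pi*0.000484) = 328.83 Hz

tau = 0.484 ms, fc = 328.83 Hz


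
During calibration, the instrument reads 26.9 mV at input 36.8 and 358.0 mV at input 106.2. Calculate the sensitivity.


Sensitivity = (y2 - y1) / (x2 - x1).
S = (358.0 - 26.9) / (106.2 - 36.8)
S = 331.1 / 69.4
S = 4.7709 mV/unit

4.7709 mV/unit


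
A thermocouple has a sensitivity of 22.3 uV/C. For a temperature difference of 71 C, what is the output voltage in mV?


The thermocouple output V = sensitivity * dT.
V = 22.3 uV/C * 71 C
V = 1583.3 uV
V = 1.583 mV

1.583 mV


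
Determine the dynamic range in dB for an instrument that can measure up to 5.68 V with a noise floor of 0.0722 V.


Dynamic range = 20 * log10(Vmax / Vnoise).
DR = 20 * log10(5.68 / 0.0722)
DR = 20 * log10(78.67)
DR = 37.92 dB

37.92 dB


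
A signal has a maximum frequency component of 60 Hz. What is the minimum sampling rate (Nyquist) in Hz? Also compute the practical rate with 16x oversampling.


By Nyquist theorem, fs_min = 2 * fmax.
fs_min = 2 * 60 = 120 Hz
Practical rate = 16 * fs_min = 16 * 120 = 1920 Hz

fs_min = 120 Hz, fs_practical = 1920 Hz


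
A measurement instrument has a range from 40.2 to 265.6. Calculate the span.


Span = upper range - lower range.
Span = 265.6 - (40.2)
Span = 225.4

225.4


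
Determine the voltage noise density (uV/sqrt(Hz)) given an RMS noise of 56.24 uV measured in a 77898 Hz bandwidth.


Noise spectral density = Vrms / sqrt(BW).
NSD = 56.24 / sqrt(77898)
NSD = 56.24 / 279.1021
NSD = 0.2015 uV/sqrt(Hz)

0.2015 uV/sqrt(Hz)


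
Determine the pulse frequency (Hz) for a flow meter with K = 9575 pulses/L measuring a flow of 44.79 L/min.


Frequency = K * Q / 60 (converting L/min to L/s).
f = 9575 * 44.79 / 60
f = 428864.25 / 60
f = 7147.74 Hz

7147.74 Hz


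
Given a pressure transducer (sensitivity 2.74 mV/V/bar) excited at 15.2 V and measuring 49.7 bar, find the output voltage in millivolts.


Output = sensitivity * Vex * P.
Vout = 2.74 * 15.2 * 49.7
Vout = 41.648 * 49.7
Vout = 2069.91 mV

2069.91 mV


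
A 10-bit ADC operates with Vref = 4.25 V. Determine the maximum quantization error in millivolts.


The maximum quantization error is +/- LSB/2.
LSB = Vref / 2^n = 4.25 / 1024 = 0.00415039 V
Max error = LSB / 2 = 0.00415039 / 2 = 0.0020752 V
Max error = 2.0752 mV

2.0752 mV


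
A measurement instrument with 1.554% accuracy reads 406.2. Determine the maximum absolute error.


Absolute error = (accuracy% / 100) * reading.
Error = (1.554 / 100) * 406.2
Error = 0.01554 * 406.2
Error = 6.3123

6.3123


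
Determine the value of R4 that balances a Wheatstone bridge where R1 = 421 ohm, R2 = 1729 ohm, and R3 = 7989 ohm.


At balance: R1*R4 = R2*R3, so R4 = R2*R3/R1.
R4 = 1729 * 7989 / 421
R4 = 13812981 / 421
R4 = 32809.93 ohm

32809.93 ohm


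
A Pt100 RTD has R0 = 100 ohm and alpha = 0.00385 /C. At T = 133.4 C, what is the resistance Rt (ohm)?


The RTD equation: Rt = R0 * (1 + alpha * T).
Rt = 100 * (1 + 0.00385 * 133.4)
Rt = 100 * (1 + 0.51359)
Rt = 100 * 1.51359
Rt = 151.359 ohm

151.359 ohm


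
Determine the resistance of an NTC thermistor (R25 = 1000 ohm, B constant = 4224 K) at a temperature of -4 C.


NTC thermistor equation: Rt = R25 * exp(B * (1/T - 1/T25)).
T in Kelvin: 269.15 K, T25 = 298.15 K
1/T - 1/T25 = 1/269.15 - 1/298.15 = 0.00036138
B * (1/T - 1/T25) = 4224 * 0.00036138 = 1.5265
Rt = 1000 * exp(1.5265) = 4602.0 ohm

4602.0 ohm


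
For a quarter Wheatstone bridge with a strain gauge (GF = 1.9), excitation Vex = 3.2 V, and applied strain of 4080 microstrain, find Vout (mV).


Quarter bridge output: Vout = (GF * epsilon * Vex) / 4.
Vout = (1.9 * 4080e-6 * 3.2) / 4
Vout = 0.0248064 / 4 V
Vout = 0.0062016 V = 6.2016 mV

6.2016 mV


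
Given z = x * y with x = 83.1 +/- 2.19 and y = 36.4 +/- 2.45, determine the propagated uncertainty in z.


For a product z = x*y, the relative uncertainty is:
uz/z = sqrt((ux/x)^2 + (uy/y)^2)
Relative uncertainties: ux/x = 2.19/83.1 = 0.026354
uy/y = 2.45/36.4 = 0.067308
z = 83.1 * 36.4 = 3024.8
uz = 3024.8 * sqrt(0.026354^2 + 0.067308^2) = 218.645

218.645


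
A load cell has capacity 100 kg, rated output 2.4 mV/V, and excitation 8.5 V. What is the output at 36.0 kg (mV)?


Vout = rated_output * Vex * (load / capacity).
Vout = 2.4 * 8.5 * (36.0 / 100)
Vout = 2.4 * 8.5 * 0.36
Vout = 7.344 mV

7.344 mV


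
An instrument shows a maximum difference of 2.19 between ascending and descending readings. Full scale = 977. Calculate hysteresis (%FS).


Hysteresis = (max difference / full scale) * 100%.
H = (2.19 / 977) * 100
H = 0.224 %FS

0.224 %FS


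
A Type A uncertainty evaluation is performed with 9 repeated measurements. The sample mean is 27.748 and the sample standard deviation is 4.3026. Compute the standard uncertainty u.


The standard uncertainty for Type A evaluation is u = s / sqrt(n).
u = 4.3026 / sqrt(9)
u = 4.3026 / 3.0
u = 1.4342

1.4342


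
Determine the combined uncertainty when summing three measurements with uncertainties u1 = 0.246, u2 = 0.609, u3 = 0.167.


For a sum of independent quantities, uc = sqrt(u1^2 + u2^2 + u3^2).
uc = sqrt(0.246^2 + 0.609^2 + 0.167^2)
uc = sqrt(0.060516 + 0.370881 + 0.027889)
uc = 0.6777

0.6777


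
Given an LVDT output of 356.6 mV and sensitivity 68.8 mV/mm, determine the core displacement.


Displacement = Vout / sensitivity.
d = 356.6 / 68.8
d = 5.183 mm

5.183 mm


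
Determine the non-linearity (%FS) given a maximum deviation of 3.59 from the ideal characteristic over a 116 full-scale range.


Linearity error = (max deviation / full scale) * 100%.
Linearity = (3.59 / 116) * 100
Linearity = 3.095 %FS

3.095 %FS


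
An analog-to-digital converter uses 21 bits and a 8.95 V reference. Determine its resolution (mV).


The resolution (LSB) of an ADC is Vref / 2^n.
LSB = 8.95 / 2^21
LSB = 8.95 / 2097152
LSB = 4.27e-06 V = 0.00426769 mV

0.00426769 mV


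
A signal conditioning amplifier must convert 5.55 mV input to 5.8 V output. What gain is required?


Gain = Vout / Vin (converting to same units).
G = 5.8 V / 5.55 mV
G = 5800.0 mV / 5.55 mV
G = 1045.05

1045.05


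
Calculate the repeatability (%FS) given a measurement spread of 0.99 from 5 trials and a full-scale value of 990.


Repeatability = (spread / full scale) * 100%.
R = (0.99 / 990) * 100
R = 0.1 %FS

0.1 %FS


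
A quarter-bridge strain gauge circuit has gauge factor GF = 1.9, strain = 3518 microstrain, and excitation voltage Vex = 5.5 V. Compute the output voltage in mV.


Quarter bridge output: Vout = (GF * epsilon * Vex) / 4.
Vout = (1.9 * 3518e-6 * 5.5) / 4
Vout = 0.0367631 / 4 V
Vout = 0.00919077 V = 9.1908 mV

9.1908 mV


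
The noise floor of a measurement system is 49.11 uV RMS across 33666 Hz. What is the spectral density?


Noise spectral density = Vrms / sqrt(BW).
NSD = 49.11 / sqrt(33666)
NSD = 49.11 / 183.483
NSD = 0.2677 uV/sqrt(Hz)

0.2677 uV/sqrt(Hz)


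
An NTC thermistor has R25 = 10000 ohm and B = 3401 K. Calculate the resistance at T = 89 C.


NTC thermistor equation: Rt = R25 * exp(B * (1/T - 1/T25)).
T in Kelvin: 362.15 K, T25 = 298.15 K
1/T - 1/T25 = 1/362.15 - 1/298.15 = -0.00059273
B * (1/T - 1/T25) = 3401 * -0.00059273 = -2.0159
Rt = 10000 * exp(-2.0159) = 1332.0 ohm

1332.0 ohm


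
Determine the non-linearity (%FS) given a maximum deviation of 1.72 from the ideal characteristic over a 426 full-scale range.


Linearity error = (max deviation / full scale) * 100%.
Linearity = (1.72 / 426) * 100
Linearity = 0.404 %FS

0.404 %FS


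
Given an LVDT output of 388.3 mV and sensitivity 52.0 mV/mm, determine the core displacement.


Displacement = Vout / sensitivity.
d = 388.3 / 52.0
d = 7.467 mm

7.467 mm


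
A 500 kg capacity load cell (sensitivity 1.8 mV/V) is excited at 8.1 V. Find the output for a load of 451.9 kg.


Vout = rated_output * Vex * (load / capacity).
Vout = 1.8 * 8.1 * (451.9 / 500)
Vout = 1.8 * 8.1 * 0.9038
Vout = 13.177 mV

13.177 mV


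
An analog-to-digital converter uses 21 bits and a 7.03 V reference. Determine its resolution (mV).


The resolution (LSB) of an ADC is Vref / 2^n.
LSB = 7.03 / 2^21
LSB = 7.03 / 2097152
LSB = 3.35e-06 V = 0.00335217 mV

0.00335217 mV


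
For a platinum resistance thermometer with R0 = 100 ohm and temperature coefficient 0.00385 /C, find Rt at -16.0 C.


The RTD equation: Rt = R0 * (1 + alpha * T).
Rt = 100 * (1 + 0.00385 * -16.0)
Rt = 100 * (1 + -0.0616)
Rt = 100 * 0.9384
Rt = 93.84 ohm

93.84 ohm


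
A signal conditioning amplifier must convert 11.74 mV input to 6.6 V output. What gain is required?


Gain = Vout / Vin (converting to same units).
G = 6.6 V / 11.74 mV
G = 6600.0 mV / 11.74 mV
G = 562.18

562.18


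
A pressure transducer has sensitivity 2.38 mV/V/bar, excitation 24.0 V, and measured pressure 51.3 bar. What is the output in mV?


Output = sensitivity * Vex * P.
Vout = 2.38 * 24.0 * 51.3
Vout = 57.12 * 51.3
Vout = 2930.26 mV

2930.26 mV


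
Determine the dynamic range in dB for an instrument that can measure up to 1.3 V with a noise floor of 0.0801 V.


Dynamic range = 20 * log10(Vmax / Vnoise).
DR = 20 * log10(1.3 / 0.0801)
DR = 20 * log10(16.23)
DR = 24.21 dB

24.21 dB


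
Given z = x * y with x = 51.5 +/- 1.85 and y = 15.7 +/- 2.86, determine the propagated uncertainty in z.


For a product z = x*y, the relative uncertainty is:
uz/z = sqrt((ux/x)^2 + (uy/y)^2)
Relative uncertainties: ux/x = 1.85/51.5 = 0.035922
uy/y = 2.86/15.7 = 0.182166
z = 51.5 * 15.7 = 808.5
uz = 808.5 * sqrt(0.035922^2 + 0.182166^2) = 150.126

150.126


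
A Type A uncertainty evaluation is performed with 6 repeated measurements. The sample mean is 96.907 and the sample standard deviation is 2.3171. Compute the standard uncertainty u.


The standard uncertainty for Type A evaluation is u = s / sqrt(n).
u = 2.3171 / sqrt(6)
u = 2.3171 / 2.4495
u = 0.946

0.946


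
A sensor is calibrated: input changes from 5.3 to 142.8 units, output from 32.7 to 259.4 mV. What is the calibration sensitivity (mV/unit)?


Sensitivity = (y2 - y1) / (x2 - x1).
S = (259.4 - 32.7) / (142.8 - 5.3)
S = 226.7 / 137.5
S = 1.6487 mV/unit

1.6487 mV/unit


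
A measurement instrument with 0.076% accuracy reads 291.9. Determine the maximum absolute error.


Absolute error = (accuracy% / 100) * reading.
Error = (0.076 / 100) * 291.9
Error = 0.00076 * 291.9
Error = 0.2218

0.2218


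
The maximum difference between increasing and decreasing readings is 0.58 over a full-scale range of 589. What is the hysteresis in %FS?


Hysteresis = (max difference / full scale) * 100%.
H = (0.58 / 589) * 100
H = 0.098 %FS

0.098 %FS


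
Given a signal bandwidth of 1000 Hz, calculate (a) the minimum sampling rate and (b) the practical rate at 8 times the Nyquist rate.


By Nyquist theorem, fs_min = 2 * fmax.
fs_min = 2 * 1000 = 2000 Hz
Practical rate = 8 * fs_min = 8 * 2000 = 16000 Hz

fs_min = 2000 Hz, fs_practical = 16000 Hz


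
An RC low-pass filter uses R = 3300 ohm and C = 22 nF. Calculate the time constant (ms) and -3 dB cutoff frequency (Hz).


Time constant: tau = R * C.
tau = 3300 * 2.20e-08 = 7.26e-05 s
tau = 0.0726 ms
Cutoff frequency: fc = 1 / (2*pi*R*C).
fc = 1 / (2*pi*7.26e-05) = 2192.22 Hz

tau = 0.0726 ms, fc = 2192.22 Hz


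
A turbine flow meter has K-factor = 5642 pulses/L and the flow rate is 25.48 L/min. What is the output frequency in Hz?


Frequency = K * Q / 60 (converting L/min to L/s).
f = 5642 * 25.48 / 60
f = 143758.16 / 60
f = 2395.97 Hz

2395.97 Hz


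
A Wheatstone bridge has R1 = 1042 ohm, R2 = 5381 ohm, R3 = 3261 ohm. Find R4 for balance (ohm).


At balance: R1*R4 = R2*R3, so R4 = R2*R3/R1.
R4 = 5381 * 3261 / 1042
R4 = 17547441 / 1042
R4 = 16840.15 ohm

16840.15 ohm


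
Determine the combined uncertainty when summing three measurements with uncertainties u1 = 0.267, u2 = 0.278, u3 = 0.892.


For a sum of independent quantities, uc = sqrt(u1^2 + u2^2 + u3^2).
uc = sqrt(0.267^2 + 0.278^2 + 0.892^2)
uc = sqrt(0.071289 + 0.077284 + 0.795664)
uc = 0.9717

0.9717


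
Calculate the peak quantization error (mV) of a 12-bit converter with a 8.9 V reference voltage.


The maximum quantization error is +/- LSB/2.
LSB = Vref / 2^n = 8.9 / 4096 = 0.00217285 V
Max error = LSB / 2 = 0.00217285 / 2 = 0.00108643 V
Max error = 1.0864 mV

1.0864 mV


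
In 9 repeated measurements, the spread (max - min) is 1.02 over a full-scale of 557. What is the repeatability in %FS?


Repeatability = (spread / full scale) * 100%.
R = (1.02 / 557) * 100
R = 0.183 %FS

0.183 %FS


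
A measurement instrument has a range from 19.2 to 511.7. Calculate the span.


Span = upper range - lower range.
Span = 511.7 - (19.2)
Span = 492.5

492.5


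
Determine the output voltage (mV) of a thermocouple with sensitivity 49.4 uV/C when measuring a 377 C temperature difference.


The thermocouple output V = sensitivity * dT.
V = 49.4 uV/C * 377 C
V = 18623.8 uV
V = 18.624 mV

18.624 mV


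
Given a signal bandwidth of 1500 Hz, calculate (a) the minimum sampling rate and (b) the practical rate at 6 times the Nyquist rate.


By Nyquist theorem, fs_min = 2 * fmax.
fs_min = 2 * 1500 = 3000 Hz
Practical rate = 6 * fs_min = 6 * 3000 = 18000 Hz

fs_min = 3000 Hz, fs_practical = 18000 Hz


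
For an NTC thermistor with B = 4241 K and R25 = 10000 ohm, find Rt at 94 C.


NTC thermistor equation: Rt = R25 * exp(B * (1/T - 1/T25)).
T in Kelvin: 367.15 K, T25 = 298.15 K
1/T - 1/T25 = 1/367.15 - 1/298.15 = -0.00063033
B * (1/T - 1/T25) = 4241 * -0.00063033 = -2.6732
Rt = 10000 * exp(-2.6732) = 690.3 ohm

690.3 ohm


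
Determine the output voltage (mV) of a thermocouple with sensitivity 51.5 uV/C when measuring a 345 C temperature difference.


The thermocouple output V = sensitivity * dT.
V = 51.5 uV/C * 345 C
V = 17767.5 uV
V = 17.767 mV

17.767 mV


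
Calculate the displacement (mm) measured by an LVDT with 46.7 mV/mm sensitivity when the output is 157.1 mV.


Displacement = Vout / sensitivity.
d = 157.1 / 46.7
d = 3.364 mm

3.364 mm


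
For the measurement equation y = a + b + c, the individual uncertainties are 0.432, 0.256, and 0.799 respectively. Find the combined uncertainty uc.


For a sum of independent quantities, uc = sqrt(u1^2 + u2^2 + u3^2).
uc = sqrt(0.432^2 + 0.256^2 + 0.799^2)
uc = sqrt(0.186624 + 0.065536 + 0.638401)
uc = 0.9437

0.9437


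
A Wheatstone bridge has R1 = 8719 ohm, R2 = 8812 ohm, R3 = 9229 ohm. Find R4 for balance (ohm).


At balance: R1*R4 = R2*R3, so R4 = R2*R3/R1.
R4 = 8812 * 9229 / 8719
R4 = 81325948 / 8719
R4 = 9327.44 ohm

9327.44 ohm


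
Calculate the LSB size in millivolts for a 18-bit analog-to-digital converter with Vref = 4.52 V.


The resolution (LSB) of an ADC is Vref / 2^n.
LSB = 4.52 / 2^18
LSB = 4.52 / 262144
LSB = 1.724e-05 V = 0.01724243 mV

0.01724243 mV


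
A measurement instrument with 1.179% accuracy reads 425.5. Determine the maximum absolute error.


Absolute error = (accuracy% / 100) * reading.
Error = (1.179 / 100) * 425.5
Error = 0.01179 * 425.5
Error = 5.0166

5.0166


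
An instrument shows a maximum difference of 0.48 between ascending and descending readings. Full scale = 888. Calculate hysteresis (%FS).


Hysteresis = (max difference / full scale) * 100%.
H = (0.48 / 888) * 100
H = 0.054 %FS

0.054 %FS


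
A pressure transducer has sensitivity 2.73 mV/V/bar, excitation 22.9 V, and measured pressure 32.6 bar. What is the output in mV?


Output = sensitivity * Vex * P.
Vout = 2.73 * 22.9 * 32.6
Vout = 62.517 * 32.6
Vout = 2038.05 mV

2038.05 mV


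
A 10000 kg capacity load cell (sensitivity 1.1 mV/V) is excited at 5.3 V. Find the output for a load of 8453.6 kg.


Vout = rated_output * Vex * (load / capacity).
Vout = 1.1 * 5.3 * (8453.6 / 10000)
Vout = 1.1 * 5.3 * 0.84536
Vout = 4.928 mV

4.928 mV


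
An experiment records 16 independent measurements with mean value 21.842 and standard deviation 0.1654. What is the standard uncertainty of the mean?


The standard uncertainty for Type A evaluation is u = s / sqrt(n).
u = 0.1654 / sqrt(16)
u = 0.1654 / 4.0
u = 0.0413

0.0413


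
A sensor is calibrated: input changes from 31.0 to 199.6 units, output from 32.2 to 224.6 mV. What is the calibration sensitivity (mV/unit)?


Sensitivity = (y2 - y1) / (x2 - x1).
S = (224.6 - 32.2) / (199.6 - 31.0)
S = 192.4 / 168.6
S = 1.1412 mV/unit

1.1412 mV/unit


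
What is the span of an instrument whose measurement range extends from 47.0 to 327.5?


Span = upper range - lower range.
Span = 327.5 - (47.0)
Span = 280.5

280.5


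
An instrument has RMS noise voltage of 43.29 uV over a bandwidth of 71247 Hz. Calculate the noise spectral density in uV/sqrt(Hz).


Noise spectral density = Vrms / sqrt(BW).
NSD = 43.29 / sqrt(71247)
NSD = 43.29 / 266.9213
NSD = 0.1622 uV/sqrt(Hz)

0.1622 uV/sqrt(Hz)


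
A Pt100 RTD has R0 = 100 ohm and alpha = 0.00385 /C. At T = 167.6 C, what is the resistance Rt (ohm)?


The RTD equation: Rt = R0 * (1 + alpha * T).
Rt = 100 * (1 + 0.00385 * 167.6)
Rt = 100 * (1 + 0.64526)
Rt = 100 * 1.64526
Rt = 164.526 ohm

164.526 ohm


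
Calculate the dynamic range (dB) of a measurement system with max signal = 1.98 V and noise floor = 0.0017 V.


Dynamic range = 20 * log10(Vmax / Vnoise).
DR = 20 * log10(1.98 / 0.0017)
DR = 20 * log10(1164.71)
DR = 61.32 dB

61.32 dB


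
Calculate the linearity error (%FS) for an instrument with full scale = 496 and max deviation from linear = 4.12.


Linearity error = (max deviation / full scale) * 100%.
Linearity = (4.12 / 496) * 100
Linearity = 0.831 %FS

0.831 %FS


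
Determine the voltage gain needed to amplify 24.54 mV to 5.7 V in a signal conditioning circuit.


Gain = Vout / Vin (converting to same units).
G = 5.7 V / 24.54 mV
G = 5700.0 mV / 24.54 mV
G = 232.27

232.27


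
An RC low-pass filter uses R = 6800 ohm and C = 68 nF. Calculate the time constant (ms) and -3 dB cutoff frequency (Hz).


Time constant: tau = R * C.
tau = 6800 * 6.80e-08 = 0.0004624 s
tau = 0.4624 ms
Cutoff frequency: fc = 1 / (2*pi*R*C).
fc = 1 / (2*pi*0.0004624) = 344.19 Hz

tau = 0.4624 ms, fc = 344.19 Hz


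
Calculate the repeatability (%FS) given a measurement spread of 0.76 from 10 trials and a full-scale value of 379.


Repeatability = (spread / full scale) * 100%.
R = (0.76 / 379) * 100
R = 0.201 %FS

0.201 %FS


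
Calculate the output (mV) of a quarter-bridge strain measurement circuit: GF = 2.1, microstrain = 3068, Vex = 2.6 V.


Quarter bridge output: Vout = (GF * epsilon * Vex) / 4.
Vout = (2.1 * 3068e-6 * 2.6) / 4
Vout = 0.01675128 / 4 V
Vout = 0.00418782 V = 4.1878 mV

4.1878 mV


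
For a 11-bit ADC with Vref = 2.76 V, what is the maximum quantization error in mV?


The maximum quantization error is +/- LSB/2.
LSB = Vref / 2^n = 2.76 / 2048 = 0.00134766 V
Max error = LSB / 2 = 0.00134766 / 2 = 0.00067383 V
Max error = 0.6738 mV

0.6738 mV


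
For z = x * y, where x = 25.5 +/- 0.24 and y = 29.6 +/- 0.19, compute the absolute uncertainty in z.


For a product z = x*y, the relative uncertainty is:
uz/z = sqrt((ux/x)^2 + (uy/y)^2)
Relative uncertainties: ux/x = 0.24/25.5 = 0.009412
uy/y = 0.19/29.6 = 0.006419
z = 25.5 * 29.6 = 754.8
uz = 754.8 * sqrt(0.009412^2 + 0.006419^2) = 8.599

8.599


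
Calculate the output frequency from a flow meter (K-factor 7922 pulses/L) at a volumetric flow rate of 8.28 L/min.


Frequency = K * Q / 60 (converting L/min to L/s).
f = 7922 * 8.28 / 60
f = 65594.16 / 60
f = 1093.24 Hz

1093.24 Hz


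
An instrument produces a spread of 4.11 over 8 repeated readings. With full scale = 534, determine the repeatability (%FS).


Repeatability = (spread / full scale) * 100%.
R = (4.11 / 534) * 100
R = 0.77 %FS

0.77 %FS


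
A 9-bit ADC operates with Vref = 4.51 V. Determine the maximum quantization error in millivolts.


The maximum quantization error is +/- LSB/2.
LSB = Vref / 2^n = 4.51 / 512 = 0.00880859 V
Max error = LSB / 2 = 0.00880859 / 2 = 0.0044043 V
Max error = 4.4043 mV

4.4043 mV


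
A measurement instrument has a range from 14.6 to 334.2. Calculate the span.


Span = upper range - lower range.
Span = 334.2 - (14.6)
Span = 319.6

319.6


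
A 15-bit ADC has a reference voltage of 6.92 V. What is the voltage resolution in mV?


The resolution (LSB) of an ADC is Vref / 2^n.
LSB = 6.92 / 2^15
LSB = 6.92 / 32768
LSB = 0.00021118 V = 0.21118164 mV

0.21118164 mV


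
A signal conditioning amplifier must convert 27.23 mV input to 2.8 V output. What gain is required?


Gain = Vout / Vin (converting to same units).
G = 2.8 V / 27.23 mV
G = 2800.0 mV / 27.23 mV
G = 102.83

102.83


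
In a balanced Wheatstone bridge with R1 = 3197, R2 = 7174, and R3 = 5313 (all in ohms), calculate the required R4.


At balance: R1*R4 = R2*R3, so R4 = R2*R3/R1.
R4 = 7174 * 5313 / 3197
R4 = 38115462 / 3197
R4 = 11922.26 ohm

11922.26 ohm


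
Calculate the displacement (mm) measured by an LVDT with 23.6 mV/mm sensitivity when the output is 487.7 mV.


Displacement = Vout / sensitivity.
d = 487.7 / 23.6
d = 20.665 mm

20.665 mm


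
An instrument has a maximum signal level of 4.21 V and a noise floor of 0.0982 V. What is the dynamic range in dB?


Dynamic range = 20 * log10(Vmax / Vnoise).
DR = 20 * log10(4.21 / 0.0982)
DR = 20 * log10(42.87)
DR = 32.64 dB

32.64 dB


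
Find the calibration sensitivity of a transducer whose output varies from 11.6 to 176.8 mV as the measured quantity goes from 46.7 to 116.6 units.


Sensitivity = (y2 - y1) / (x2 - x1).
S = (176.8 - 11.6) / (116.6 - 46.7)
S = 165.2 / 69.9
S = 2.3634 mV/unit

2.3634 mV/unit


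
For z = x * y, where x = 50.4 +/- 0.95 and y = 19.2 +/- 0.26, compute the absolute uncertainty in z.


For a product z = x*y, the relative uncertainty is:
uz/z = sqrt((ux/x)^2 + (uy/y)^2)
Relative uncertainties: ux/x = 0.95/50.4 = 0.018849
uy/y = 0.26/19.2 = 0.013542
z = 50.4 * 19.2 = 967.7
uz = 967.7 * sqrt(0.018849^2 + 0.013542^2) = 22.459

22.459


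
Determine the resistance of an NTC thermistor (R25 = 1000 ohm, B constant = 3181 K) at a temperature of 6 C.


NTC thermistor equation: Rt = R25 * exp(B * (1/T - 1/T25)).
T in Kelvin: 279.15 K, T25 = 298.15 K
1/T - 1/T25 = 1/279.15 - 1/298.15 = 0.00022829
B * (1/T - 1/T25) = 3181 * 0.00022829 = 0.7262
Rt = 1000 * exp(0.7262) = 2067.2 ohm

2067.2 ohm


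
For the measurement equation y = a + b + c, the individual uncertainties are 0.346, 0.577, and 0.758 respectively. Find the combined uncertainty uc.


For a sum of independent quantities, uc = sqrt(u1^2 + u2^2 + u3^2).
uc = sqrt(0.346^2 + 0.577^2 + 0.758^2)
uc = sqrt(0.119716 + 0.332929 + 0.574564)
uc = 1.0135

1.0135


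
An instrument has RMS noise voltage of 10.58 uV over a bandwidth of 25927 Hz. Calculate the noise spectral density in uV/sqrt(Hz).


Noise spectral density = Vrms / sqrt(BW).
NSD = 10.58 / sqrt(25927)
NSD = 10.58 / 161.0186
NSD = 0.0657 uV/sqrt(Hz)

0.0657 uV/sqrt(Hz)


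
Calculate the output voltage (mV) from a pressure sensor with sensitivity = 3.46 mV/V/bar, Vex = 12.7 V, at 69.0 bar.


Output = sensitivity * Vex * P.
Vout = 3.46 * 12.7 * 69.0
Vout = 43.942 * 69.0
Vout = 3032.0 mV

3032.0 mV


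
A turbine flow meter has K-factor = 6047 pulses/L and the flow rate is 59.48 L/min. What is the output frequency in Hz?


Frequency = K * Q / 60 (converting L/min to L/s).
f = 6047 * 59.48 / 60
f = 359675.56 / 60
f = 5994.59 Hz

5994.59 Hz


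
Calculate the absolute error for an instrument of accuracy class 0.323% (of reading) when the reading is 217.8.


Absolute error = (accuracy% / 100) * reading.
Error = (0.323 / 100) * 217.8
Error = 0.00323 * 217.8
Error = 0.7035

0.7035


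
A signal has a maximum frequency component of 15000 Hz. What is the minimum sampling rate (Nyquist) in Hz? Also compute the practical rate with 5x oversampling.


By Nyquist theorem, fs_min = 2 * fmax.
fs_min = 2 * 15000 = 30000 Hz
Practical rate = 5 * fs_min = 5 * 30000 = 150000 Hz

fs_min = 30000 Hz, fs_practical = 150000 Hz


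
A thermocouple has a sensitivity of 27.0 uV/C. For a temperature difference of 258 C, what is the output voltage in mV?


The thermocouple output V = sensitivity * dT.
V = 27.0 uV/C * 258 C
V = 6966.0 uV
V = 6.966 mV

6.966 mV


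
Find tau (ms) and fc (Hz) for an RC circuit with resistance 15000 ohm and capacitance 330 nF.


Time constant: tau = R * C.
tau = 15000 * 3.30e-07 = 0.00495 s
tau = 4.95 ms
Cutoff frequency: fc = 1 / (2*pi*R*C).
fc = 1 / (2*pi*0.00495) = 32.15 Hz

tau = 4.95 ms, fc = 32.15 Hz


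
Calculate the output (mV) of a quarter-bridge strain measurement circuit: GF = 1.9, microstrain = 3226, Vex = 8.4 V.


Quarter bridge output: Vout = (GF * epsilon * Vex) / 4.
Vout = (1.9 * 3226e-6 * 8.4) / 4
Vout = 0.05148696 / 4 V
Vout = 0.01287174 V = 12.8717 mV

12.8717 mV


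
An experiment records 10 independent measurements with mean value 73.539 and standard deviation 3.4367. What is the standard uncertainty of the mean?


The standard uncertainty for Type A evaluation is u = s / sqrt(n).
u = 3.4367 / sqrt(10)
u = 3.4367 / 3.1623
u = 1.0868

1.0868


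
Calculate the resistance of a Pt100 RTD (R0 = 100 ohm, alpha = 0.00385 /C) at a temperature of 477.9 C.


The RTD equation: Rt = R0 * (1 + alpha * T).
Rt = 100 * (1 + 0.00385 * 477.9)
Rt = 100 * (1 + 1.839915)
Rt = 100 * 2.839915
Rt = 283.991 ohm

283.991 ohm


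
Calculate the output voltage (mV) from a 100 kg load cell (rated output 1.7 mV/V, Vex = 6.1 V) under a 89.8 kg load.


Vout = rated_output * Vex * (load / capacity).
Vout = 1.7 * 6.1 * (89.8 / 100)
Vout = 1.7 * 6.1 * 0.898
Vout = 9.312 mV

9.312 mV


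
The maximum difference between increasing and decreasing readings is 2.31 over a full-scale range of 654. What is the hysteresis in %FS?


Hysteresis = (max difference / full scale) * 100%.
H = (2.31 / 654) * 100
H = 0.353 %FS

0.353 %FS


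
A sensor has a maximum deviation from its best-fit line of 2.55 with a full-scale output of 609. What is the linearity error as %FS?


Linearity error = (max deviation / full scale) * 100%.
Linearity = (2.55 / 609) * 100
Linearity = 0.419 %FS

0.419 %FS


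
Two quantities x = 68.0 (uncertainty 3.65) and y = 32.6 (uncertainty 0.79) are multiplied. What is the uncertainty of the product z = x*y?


For a product z = x*y, the relative uncertainty is:
uz/z = sqrt((ux/x)^2 + (uy/y)^2)
Relative uncertainties: ux/x = 3.65/68.0 = 0.053676
uy/y = 0.79/32.6 = 0.024233
z = 68.0 * 32.6 = 2216.8
uz = 2216.8 * sqrt(0.053676^2 + 0.024233^2) = 130.554

130.554


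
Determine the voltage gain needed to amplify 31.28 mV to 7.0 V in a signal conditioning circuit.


Gain = Vout / Vin (converting to same units).
G = 7.0 V / 31.28 mV
G = 7000.0 mV / 31.28 mV
G = 223.79

223.79


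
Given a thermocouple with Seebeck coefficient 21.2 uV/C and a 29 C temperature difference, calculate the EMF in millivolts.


The thermocouple output V = sensitivity * dT.
V = 21.2 uV/C * 29 C
V = 614.8 uV
V = 0.615 mV

0.615 mV


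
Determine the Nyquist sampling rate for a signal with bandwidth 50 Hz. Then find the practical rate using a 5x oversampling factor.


By Nyquist theorem, fs_min = 2 * fmax.
fs_min = 2 * 50 = 100 Hz
Practical rate = 5 * fs_min = 5 * 100 = 500 Hz

fs_min = 100 Hz, fs_practical = 500 Hz


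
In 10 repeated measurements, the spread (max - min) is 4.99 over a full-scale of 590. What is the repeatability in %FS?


Repeatability = (spread / full scale) * 100%.
R = (4.99 / 590) * 100
R = 0.846 %FS

0.846 %FS


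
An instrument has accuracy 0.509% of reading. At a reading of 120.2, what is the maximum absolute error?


Absolute error = (accuracy% / 100) * reading.
Error = (0.509 / 100) * 120.2
Error = 0.00509 * 120.2
Error = 0.6118

0.6118


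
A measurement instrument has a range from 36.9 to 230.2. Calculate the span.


Span = upper range - lower range.
Span = 230.2 - (36.9)
Span = 193.3

193.3


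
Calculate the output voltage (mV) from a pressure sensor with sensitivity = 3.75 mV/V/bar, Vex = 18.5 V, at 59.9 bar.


Output = sensitivity * Vex * P.
Vout = 3.75 * 18.5 * 59.9
Vout = 69.375 * 59.9
Vout = 4155.56 mV

4155.56 mV


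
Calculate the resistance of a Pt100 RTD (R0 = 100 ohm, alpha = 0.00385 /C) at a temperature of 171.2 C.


The RTD equation: Rt = R0 * (1 + alpha * T).
Rt = 100 * (1 + 0.00385 * 171.2)
Rt = 100 * (1 + 0.65912)
Rt = 100 * 1.65912
Rt = 165.912 ohm

165.912 ohm


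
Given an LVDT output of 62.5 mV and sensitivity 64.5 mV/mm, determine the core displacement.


Displacement = Vout / sensitivity.
d = 62.5 / 64.5
d = 0.969 mm

0.969 mm


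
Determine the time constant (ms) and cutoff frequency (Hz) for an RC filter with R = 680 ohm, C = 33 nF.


Time constant: tau = R * C.
tau = 680 * 3.30e-08 = 2.244e-05 s
tau = 0.0224 ms
Cutoff frequency: fc = 1 / (2*pi*R*C).
fc = 1 / (2*pi*2.244e-05) = 7092.47 Hz

tau = 0.0224 ms, fc = 7092.47 Hz


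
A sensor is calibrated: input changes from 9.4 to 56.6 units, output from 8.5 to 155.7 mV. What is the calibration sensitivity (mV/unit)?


Sensitivity = (y2 - y1) / (x2 - x1).
S = (155.7 - 8.5) / (56.6 - 9.4)
S = 147.2 / 47.2
S = 3.1186 mV/unit

3.1186 mV/unit


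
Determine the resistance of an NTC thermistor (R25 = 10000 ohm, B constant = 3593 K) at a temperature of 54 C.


NTC thermistor equation: Rt = R25 * exp(B * (1/T - 1/T25)).
T in Kelvin: 327.15 K, T25 = 298.15 K
1/T - 1/T25 = 1/327.15 - 1/298.15 = -0.00029731
B * (1/T - 1/T25) = 3593 * -0.00029731 = -1.0683
Rt = 10000 * exp(-1.0683) = 3436.1 ohm

3436.1 ohm


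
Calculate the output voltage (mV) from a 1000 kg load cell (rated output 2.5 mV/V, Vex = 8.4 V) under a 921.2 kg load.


Vout = rated_output * Vex * (load / capacity).
Vout = 2.5 * 8.4 * (921.2 / 1000)
Vout = 2.5 * 8.4 * 0.9212
Vout = 19.345 mV

19.345 mV


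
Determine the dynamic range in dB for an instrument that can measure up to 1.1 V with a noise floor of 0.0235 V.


Dynamic range = 20 * log10(Vmax / Vnoise).
DR = 20 * log10(1.1 / 0.0235)
DR = 20 * log10(46.81)
DR = 33.41 dB

33.41 dB


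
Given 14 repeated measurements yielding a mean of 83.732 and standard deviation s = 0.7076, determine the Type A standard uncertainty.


The standard uncertainty for Type A evaluation is u = s / sqrt(n).
u = 0.7076 / sqrt(14)
u = 0.7076 / 3.7417
u = 0.1891

0.1891


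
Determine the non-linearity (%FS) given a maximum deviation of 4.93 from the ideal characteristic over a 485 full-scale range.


Linearity error = (max deviation / full scale) * 100%.
Linearity = (4.93 / 485) * 100
Linearity = 1.016 %FS

1.016 %FS


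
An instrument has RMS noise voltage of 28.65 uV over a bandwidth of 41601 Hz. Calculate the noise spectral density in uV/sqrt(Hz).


Noise spectral density = Vrms / sqrt(BW).
NSD = 28.65 / sqrt(41601)
NSD = 28.65 / 203.9632
NSD = 0.1405 uV/sqrt(Hz)

0.1405 uV/sqrt(Hz)


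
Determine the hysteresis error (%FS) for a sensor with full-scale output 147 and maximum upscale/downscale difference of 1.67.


Hysteresis = (max difference / full scale) * 100%.
H = (1.67 / 147) * 100
H = 1.136 %FS

1.136 %FS


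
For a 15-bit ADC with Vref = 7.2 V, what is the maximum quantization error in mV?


The maximum quantization error is +/- LSB/2.
LSB = Vref / 2^n = 7.2 / 32768 = 0.00021973 V
Max error = LSB / 2 = 0.00021973 / 2 = 0.00010986 V
Max error = 0.1099 mV

0.1099 mV


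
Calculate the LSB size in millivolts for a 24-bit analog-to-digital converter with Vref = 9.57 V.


The resolution (LSB) of an ADC is Vref / 2^n.
LSB = 9.57 / 2^24
LSB = 9.57 / 16777216
LSB = 5.7e-07 V = 0.00057042 mV

0.00057042 mV


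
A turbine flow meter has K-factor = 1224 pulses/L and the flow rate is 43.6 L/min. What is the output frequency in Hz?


Frequency = K * Q / 60 (converting L/min to L/s).
f = 1224 * 43.6 / 60
f = 53366.4 / 60
f = 889.44 Hz

889.44 Hz


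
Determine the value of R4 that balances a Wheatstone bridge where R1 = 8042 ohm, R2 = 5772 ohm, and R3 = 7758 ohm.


At balance: R1*R4 = R2*R3, so R4 = R2*R3/R1.
R4 = 5772 * 7758 / 8042
R4 = 44779176 / 8042
R4 = 5568.16 ohm

5568.16 ohm


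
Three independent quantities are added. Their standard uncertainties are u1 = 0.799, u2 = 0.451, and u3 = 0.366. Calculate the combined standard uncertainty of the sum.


For a sum of independent quantities, uc = sqrt(u1^2 + u2^2 + u3^2).
uc = sqrt(0.799^2 + 0.451^2 + 0.366^2)
uc = sqrt(0.638401 + 0.203401 + 0.133956)
uc = 0.9878

0.9878


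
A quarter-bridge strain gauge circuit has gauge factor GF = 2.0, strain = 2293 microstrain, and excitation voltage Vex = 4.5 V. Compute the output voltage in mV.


Quarter bridge output: Vout = (GF * epsilon * Vex) / 4.
Vout = (2.0 * 2293e-6 * 4.5) / 4
Vout = 0.020637 / 4 V
Vout = 0.00515925 V = 5.1593 mV

5.1593 mV


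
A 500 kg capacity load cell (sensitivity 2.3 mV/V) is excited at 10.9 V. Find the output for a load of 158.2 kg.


Vout = rated_output * Vex * (load / capacity).
Vout = 2.3 * 10.9 * (158.2 / 500)
Vout = 2.3 * 10.9 * 0.3164
Vout = 7.932 mV

7.932 mV


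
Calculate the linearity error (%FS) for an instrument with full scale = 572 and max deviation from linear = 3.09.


Linearity error = (max deviation / full scale) * 100%.
Linearity = (3.09 / 572) * 100
Linearity = 0.54 %FS

0.54 %FS


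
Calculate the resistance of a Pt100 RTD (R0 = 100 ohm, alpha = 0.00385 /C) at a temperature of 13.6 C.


The RTD equation: Rt = R0 * (1 + alpha * T).
Rt = 100 * (1 + 0.00385 * 13.6)
Rt = 100 * (1 + 0.05236)
Rt = 100 * 1.05236
Rt = 105.236 ohm

105.236 ohm


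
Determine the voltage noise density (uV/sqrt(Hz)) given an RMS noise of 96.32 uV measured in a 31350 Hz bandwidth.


Noise spectral density = Vrms / sqrt(BW).
NSD = 96.32 / sqrt(31350)
NSD = 96.32 / 177.0593
NSD = 0.544 uV/sqrt(Hz)

0.544 uV/sqrt(Hz)


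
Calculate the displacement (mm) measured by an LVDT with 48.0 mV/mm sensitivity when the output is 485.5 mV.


Displacement = Vout / sensitivity.
d = 485.5 / 48.0
d = 10.115 mm

10.115 mm
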